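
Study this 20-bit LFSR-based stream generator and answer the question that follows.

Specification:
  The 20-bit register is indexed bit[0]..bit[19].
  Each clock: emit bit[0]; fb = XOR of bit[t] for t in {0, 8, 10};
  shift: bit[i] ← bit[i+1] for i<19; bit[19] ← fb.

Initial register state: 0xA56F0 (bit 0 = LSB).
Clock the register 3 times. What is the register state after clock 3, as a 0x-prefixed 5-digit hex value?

0x74ADE

reg_0 = 0xA56F0
clock 1: out=0, reg = 0xD2B78
clock 2: out=0, reg = 0xE95BC
clock 3: out=0, reg = 0x74ADE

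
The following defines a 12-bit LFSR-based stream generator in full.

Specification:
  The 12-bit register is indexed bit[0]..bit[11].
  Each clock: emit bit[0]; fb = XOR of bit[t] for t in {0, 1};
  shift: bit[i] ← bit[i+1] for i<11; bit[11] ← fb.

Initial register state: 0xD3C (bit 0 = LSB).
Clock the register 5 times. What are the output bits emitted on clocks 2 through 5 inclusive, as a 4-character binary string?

0111

reg_0 = 0xD3C
clock 1: out=0, reg = 0x69E
clock 2: out=0, reg = 0xB4F
clock 3: out=1, reg = 0x5A7
clock 4: out=1, reg = 0x2D3
clock 5: out=1, reg = 0x169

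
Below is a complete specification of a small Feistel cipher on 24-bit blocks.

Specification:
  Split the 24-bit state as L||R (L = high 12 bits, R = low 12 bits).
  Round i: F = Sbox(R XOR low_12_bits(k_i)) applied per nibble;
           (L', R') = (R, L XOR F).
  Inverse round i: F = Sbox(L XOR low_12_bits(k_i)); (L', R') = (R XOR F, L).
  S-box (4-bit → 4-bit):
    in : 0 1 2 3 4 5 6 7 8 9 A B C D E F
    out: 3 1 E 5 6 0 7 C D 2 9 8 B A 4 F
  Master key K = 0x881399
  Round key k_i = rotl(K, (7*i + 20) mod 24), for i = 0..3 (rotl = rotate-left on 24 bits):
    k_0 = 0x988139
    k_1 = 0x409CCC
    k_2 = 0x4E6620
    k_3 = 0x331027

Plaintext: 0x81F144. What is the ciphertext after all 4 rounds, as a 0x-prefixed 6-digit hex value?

0x312806

s_0 = plaintext = 0x81F144
s_1 = Round(s_0, k_0) = 0x144BD5
s_2 = Round(s_1, k_1) = 0xBD5D56
s_3 = Round(s_2, k_2) = 0xD56312
s_4 = Round(s_3, k_3) = 0x312806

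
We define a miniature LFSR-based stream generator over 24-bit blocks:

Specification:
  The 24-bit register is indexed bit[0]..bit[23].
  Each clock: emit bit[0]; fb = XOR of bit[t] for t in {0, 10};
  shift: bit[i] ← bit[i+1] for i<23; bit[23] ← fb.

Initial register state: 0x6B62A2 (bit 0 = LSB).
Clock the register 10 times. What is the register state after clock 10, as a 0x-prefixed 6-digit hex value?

0x1E9AD8

reg_0 = 0x6B62A2
clock 1: out=0, reg = 0x35B151
clock 2: out=1, reg = 0x9AD8A8
clock 3: out=0, reg = 0x4D6C54
clock 4: out=0, reg = 0xA6B62A
clock 5: out=0, reg = 0xD35B15
clock 6: out=1, reg = 0xE9AD8A
clock 7: out=0, reg = 0xF4D6C5
clock 8: out=1, reg = 0x7A6B62
clock 9: out=0, reg = 0x3D35B1
clock 10: out=1, reg = 0x1E9AD8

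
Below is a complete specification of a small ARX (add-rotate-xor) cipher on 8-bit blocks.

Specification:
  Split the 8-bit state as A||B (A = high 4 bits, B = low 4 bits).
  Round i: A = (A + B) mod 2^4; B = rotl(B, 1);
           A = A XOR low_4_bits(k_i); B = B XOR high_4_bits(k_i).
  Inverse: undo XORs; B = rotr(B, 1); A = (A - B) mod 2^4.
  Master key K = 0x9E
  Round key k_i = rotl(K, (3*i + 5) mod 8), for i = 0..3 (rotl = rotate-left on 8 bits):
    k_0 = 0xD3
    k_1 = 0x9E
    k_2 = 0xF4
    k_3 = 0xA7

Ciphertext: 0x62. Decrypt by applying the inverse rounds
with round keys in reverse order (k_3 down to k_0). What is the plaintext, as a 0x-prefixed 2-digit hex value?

s_0 = ciphertext = 0x62
s_1 = InvRound(s_0, k_3) = 0xD4
s_2 = InvRound(s_1, k_2) = 0xCD
s_3 = InvRound(s_2, k_1) = 0x02
s_4 = InvRound(s_3, k_0) = 0x4F

0x4F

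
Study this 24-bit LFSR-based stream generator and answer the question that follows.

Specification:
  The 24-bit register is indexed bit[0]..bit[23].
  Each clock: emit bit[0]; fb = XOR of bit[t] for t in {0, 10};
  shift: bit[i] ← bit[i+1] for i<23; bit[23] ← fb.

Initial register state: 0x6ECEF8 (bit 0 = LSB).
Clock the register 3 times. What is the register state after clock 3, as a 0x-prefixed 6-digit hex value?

0x6DD9DF

reg_0 = 0x6ECEF8
clock 1: out=0, reg = 0xB7677C
clock 2: out=0, reg = 0xDBB3BE
clock 3: out=0, reg = 0x6DD9DF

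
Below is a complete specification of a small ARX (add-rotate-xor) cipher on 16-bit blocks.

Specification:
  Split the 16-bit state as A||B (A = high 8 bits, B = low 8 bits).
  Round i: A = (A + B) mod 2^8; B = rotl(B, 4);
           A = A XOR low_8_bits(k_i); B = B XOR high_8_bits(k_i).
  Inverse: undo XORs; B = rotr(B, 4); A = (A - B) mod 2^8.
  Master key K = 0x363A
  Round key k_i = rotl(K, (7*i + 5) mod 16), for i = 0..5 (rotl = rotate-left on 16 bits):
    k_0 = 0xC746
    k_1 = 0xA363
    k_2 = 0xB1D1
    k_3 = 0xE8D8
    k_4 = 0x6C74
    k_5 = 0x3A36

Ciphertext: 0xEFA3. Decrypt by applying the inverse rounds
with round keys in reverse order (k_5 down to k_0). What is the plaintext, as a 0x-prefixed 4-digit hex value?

s_0 = ciphertext = 0xEFA3
s_1 = InvRound(s_0, k_5) = 0x4099
s_2 = InvRound(s_1, k_4) = 0xD55F
s_3 = InvRound(s_2, k_3) = 0x927B
s_4 = InvRound(s_3, k_2) = 0x97AC
s_5 = InvRound(s_4, k_1) = 0x04F0
s_6 = InvRound(s_5, k_0) = 0xCF73

0xCF73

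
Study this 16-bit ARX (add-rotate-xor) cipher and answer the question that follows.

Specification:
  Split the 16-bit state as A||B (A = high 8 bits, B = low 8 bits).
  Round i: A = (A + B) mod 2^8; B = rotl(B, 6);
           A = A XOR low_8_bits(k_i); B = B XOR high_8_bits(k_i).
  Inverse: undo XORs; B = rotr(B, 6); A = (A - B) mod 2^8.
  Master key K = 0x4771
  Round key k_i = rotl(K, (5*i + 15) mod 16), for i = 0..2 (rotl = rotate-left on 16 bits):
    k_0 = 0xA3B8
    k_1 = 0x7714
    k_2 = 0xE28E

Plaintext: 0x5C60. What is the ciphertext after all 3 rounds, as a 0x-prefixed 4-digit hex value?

s_0 = plaintext = 0x5C60
s_1 = Round(s_0, k_0) = 0x04BB
s_2 = Round(s_1, k_1) = 0xAB99
s_3 = Round(s_2, k_2) = 0xCA84

0xCA84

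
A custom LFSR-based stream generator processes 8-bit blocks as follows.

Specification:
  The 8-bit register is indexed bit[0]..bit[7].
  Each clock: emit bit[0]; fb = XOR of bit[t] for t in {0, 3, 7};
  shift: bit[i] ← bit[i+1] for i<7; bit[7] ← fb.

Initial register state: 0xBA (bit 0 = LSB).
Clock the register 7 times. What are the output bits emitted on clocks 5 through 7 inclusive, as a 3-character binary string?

110

reg_0 = 0xBA
clock 1: out=0, reg = 0x5D
clock 2: out=1, reg = 0x2E
clock 3: out=0, reg = 0x97
clock 4: out=1, reg = 0x4B
clock 5: out=1, reg = 0x25
clock 6: out=1, reg = 0x92
clock 7: out=0, reg = 0xC9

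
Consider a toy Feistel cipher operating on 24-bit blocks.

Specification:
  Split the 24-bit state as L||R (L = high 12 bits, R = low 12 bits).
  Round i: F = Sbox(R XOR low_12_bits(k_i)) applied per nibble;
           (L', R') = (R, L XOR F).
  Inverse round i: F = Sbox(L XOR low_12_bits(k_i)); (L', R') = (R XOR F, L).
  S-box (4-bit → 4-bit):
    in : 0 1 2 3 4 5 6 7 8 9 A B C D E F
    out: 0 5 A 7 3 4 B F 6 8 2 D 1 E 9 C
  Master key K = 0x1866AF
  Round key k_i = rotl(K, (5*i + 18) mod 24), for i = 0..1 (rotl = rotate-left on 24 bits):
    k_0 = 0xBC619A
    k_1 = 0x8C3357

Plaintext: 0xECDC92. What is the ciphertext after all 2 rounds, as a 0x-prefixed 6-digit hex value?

s_0 = plaintext = 0xECDC92
s_1 = Round(s_0, k_0) = 0xC920CB
s_2 = Round(s_1, k_1) = 0x0CBB13

0x0CBB13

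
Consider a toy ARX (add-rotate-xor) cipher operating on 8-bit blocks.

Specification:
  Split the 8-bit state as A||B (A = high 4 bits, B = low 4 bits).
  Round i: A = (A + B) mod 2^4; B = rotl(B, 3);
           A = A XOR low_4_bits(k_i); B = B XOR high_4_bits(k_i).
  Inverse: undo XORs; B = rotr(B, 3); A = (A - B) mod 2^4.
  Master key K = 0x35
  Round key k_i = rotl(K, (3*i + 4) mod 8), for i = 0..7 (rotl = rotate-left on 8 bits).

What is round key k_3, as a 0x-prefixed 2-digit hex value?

K = 0x35
k_0 = rotl(K, (3*0+4) mod 8) = rotl(K, 4) = 0x53
k_1 = rotl(K, (3*1+4) mod 8) = rotl(K, 7) = 0x9A
k_2 = rotl(K, (3*2+4) mod 8) = rotl(K, 2) = 0xD4
k_3 = rotl(K, (3*3+4) mod 8) = rotl(K, 5) = 0xA6

0xA6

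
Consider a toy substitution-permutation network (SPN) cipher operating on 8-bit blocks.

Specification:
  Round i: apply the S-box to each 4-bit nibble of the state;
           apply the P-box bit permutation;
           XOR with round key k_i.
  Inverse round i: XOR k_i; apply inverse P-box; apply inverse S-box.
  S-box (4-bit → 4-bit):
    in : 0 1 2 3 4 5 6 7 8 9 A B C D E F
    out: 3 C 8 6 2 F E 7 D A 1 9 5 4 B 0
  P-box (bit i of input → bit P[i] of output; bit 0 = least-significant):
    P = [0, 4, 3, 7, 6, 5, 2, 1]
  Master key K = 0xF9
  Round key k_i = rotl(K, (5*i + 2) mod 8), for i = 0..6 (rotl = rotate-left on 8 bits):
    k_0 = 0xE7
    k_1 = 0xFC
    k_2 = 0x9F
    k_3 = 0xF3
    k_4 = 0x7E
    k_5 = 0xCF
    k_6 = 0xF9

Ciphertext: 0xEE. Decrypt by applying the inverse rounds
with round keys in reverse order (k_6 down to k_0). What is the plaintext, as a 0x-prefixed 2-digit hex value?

0x6D

s_0 = ciphertext = 0xEE
s_1 = InvRound(s_0, k_6) = 0x10
s_2 = InvRound(s_1, k_5) = 0x85
s_3 = InvRound(s_2, k_4) = 0xE5
s_4 = InvRound(s_3, k_3) = 0x14
s_5 = InvRound(s_4, k_2) = 0x28
s_6 = InvRound(s_5, k_1) = 0xC9
s_7 = InvRound(s_6, k_0) = 0x6D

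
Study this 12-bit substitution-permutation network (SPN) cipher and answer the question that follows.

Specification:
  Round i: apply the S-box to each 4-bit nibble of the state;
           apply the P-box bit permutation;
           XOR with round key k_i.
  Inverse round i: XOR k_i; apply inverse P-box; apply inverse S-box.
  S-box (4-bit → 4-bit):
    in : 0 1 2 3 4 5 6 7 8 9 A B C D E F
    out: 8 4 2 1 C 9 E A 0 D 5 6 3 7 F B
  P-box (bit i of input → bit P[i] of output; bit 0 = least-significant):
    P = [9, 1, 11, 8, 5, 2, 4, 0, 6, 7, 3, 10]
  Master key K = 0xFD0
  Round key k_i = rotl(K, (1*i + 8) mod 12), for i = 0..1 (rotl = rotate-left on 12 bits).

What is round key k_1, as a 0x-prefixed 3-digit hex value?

0x1FA

K = 0xFD0
k_0 = rotl(K, (1*0+8) mod 12) = rotl(K, 8) = 0x0FD
k_1 = rotl(K, (1*1+8) mod 12) = rotl(K, 9) = 0x1FA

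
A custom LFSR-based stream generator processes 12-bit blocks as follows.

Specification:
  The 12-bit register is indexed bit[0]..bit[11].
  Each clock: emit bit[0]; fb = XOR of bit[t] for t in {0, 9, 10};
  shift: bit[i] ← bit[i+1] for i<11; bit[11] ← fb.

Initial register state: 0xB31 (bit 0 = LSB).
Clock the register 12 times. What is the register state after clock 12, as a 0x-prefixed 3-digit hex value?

reg_0 = 0xB31
clock 1: out=1, reg = 0x598
clock 2: out=0, reg = 0xACC
clock 3: out=0, reg = 0xD66
clock 4: out=0, reg = 0xEB3
clock 5: out=1, reg = 0xF59
clock 6: out=1, reg = 0xFAC
clock 7: out=0, reg = 0x7D6
clock 8: out=0, reg = 0x3EB
clock 9: out=1, reg = 0x1F5
clock 10: out=1, reg = 0x8FA
clock 11: out=0, reg = 0x47D
clock 12: out=1, reg = 0x23E

0x23E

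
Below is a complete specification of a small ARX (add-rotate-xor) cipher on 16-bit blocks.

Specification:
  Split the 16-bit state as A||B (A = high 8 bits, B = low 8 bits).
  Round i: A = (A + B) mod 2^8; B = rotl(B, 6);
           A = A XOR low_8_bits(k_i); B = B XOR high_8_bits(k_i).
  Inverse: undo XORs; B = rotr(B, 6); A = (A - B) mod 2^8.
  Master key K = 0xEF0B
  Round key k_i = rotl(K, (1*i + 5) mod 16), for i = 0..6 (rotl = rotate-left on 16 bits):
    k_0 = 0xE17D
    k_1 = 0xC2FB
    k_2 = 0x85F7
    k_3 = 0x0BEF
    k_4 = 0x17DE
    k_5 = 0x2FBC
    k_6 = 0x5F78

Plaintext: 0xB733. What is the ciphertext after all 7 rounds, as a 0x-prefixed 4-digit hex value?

s_0 = plaintext = 0xB733
s_1 = Round(s_0, k_0) = 0x972D
s_2 = Round(s_1, k_1) = 0x3F89
s_3 = Round(s_2, k_2) = 0x3FE7
s_4 = Round(s_3, k_3) = 0xC9F2
s_5 = Round(s_4, k_4) = 0x65AB
s_6 = Round(s_5, k_5) = 0xACC5
s_7 = Round(s_6, k_6) = 0x092E

0x092E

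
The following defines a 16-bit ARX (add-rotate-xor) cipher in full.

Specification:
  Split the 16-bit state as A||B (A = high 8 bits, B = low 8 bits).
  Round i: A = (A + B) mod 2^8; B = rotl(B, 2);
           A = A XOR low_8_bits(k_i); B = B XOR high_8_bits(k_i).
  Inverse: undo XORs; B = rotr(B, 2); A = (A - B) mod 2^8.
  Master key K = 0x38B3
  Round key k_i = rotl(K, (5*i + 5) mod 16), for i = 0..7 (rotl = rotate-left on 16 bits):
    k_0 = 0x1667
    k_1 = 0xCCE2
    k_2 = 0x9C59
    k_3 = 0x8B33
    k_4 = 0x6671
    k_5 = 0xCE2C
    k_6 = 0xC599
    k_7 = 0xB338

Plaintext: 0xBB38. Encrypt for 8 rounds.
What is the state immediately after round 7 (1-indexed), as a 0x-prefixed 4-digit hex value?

s_0 = plaintext = 0xBB38
s_1 = Round(s_0, k_0) = 0x94F6
s_2 = Round(s_1, k_1) = 0x6817
s_3 = Round(s_2, k_2) = 0x26C0
s_4 = Round(s_3, k_3) = 0xD588
s_5 = Round(s_4, k_4) = 0x2C44
s_6 = Round(s_5, k_5) = 0x5CDF
s_7 = Round(s_6, k_6) = 0xA2BA
s_8 = Round(s_7, k_7) = 0x6459

0xA2BA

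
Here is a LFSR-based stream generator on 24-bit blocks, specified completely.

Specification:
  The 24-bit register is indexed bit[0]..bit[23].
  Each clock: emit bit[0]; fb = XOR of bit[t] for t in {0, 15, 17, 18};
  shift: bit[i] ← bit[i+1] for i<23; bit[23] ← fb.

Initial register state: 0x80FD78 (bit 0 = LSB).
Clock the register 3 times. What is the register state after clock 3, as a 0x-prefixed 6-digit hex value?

0x301FAF

reg_0 = 0x80FD78
clock 1: out=0, reg = 0xC07EBC
clock 2: out=0, reg = 0x603F5E
clock 3: out=0, reg = 0x301FAF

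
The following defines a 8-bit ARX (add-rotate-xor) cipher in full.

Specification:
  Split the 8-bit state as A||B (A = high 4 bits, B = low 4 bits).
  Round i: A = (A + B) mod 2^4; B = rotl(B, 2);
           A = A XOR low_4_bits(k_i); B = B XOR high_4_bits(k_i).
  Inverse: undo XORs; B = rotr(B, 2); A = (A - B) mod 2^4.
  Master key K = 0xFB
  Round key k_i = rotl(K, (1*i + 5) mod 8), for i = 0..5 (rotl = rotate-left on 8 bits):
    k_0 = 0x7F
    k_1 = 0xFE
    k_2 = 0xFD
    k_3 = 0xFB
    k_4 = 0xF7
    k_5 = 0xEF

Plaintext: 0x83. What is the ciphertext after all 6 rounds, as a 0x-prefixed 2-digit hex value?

0xF0

s_0 = plaintext = 0x83
s_1 = Round(s_0, k_0) = 0x4B
s_2 = Round(s_1, k_1) = 0x11
s_3 = Round(s_2, k_2) = 0xFB
s_4 = Round(s_3, k_3) = 0x11
s_5 = Round(s_4, k_4) = 0x5B
s_6 = Round(s_5, k_5) = 0xF0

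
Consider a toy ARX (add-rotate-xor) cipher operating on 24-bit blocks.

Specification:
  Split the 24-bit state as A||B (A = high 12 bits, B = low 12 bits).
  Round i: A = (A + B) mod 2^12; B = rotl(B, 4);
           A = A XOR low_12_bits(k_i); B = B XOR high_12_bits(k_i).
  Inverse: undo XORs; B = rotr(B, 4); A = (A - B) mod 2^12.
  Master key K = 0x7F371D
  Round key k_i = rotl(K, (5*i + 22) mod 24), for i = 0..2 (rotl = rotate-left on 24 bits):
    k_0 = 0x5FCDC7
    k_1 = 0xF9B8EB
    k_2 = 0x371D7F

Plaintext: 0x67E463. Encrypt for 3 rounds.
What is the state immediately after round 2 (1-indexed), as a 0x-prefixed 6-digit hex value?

s_0 = plaintext = 0x67E463
s_1 = Round(s_0, k_0) = 0x7263C8
s_2 = Round(s_1, k_1) = 0x205318
s_3 = Round(s_2, k_2) = 0x8622F2

0x205318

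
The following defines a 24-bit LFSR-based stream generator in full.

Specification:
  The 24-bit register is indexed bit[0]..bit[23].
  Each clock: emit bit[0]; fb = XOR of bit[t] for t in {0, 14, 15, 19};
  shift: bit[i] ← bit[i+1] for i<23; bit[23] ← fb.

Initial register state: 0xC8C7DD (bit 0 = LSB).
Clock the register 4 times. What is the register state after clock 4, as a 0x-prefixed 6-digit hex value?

reg_0 = 0xC8C7DD
clock 1: out=1, reg = 0x6463EE
clock 2: out=0, reg = 0xB231F7
clock 3: out=1, reg = 0xD918FB
clock 4: out=1, reg = 0x6C8C7D

0x6C8C7D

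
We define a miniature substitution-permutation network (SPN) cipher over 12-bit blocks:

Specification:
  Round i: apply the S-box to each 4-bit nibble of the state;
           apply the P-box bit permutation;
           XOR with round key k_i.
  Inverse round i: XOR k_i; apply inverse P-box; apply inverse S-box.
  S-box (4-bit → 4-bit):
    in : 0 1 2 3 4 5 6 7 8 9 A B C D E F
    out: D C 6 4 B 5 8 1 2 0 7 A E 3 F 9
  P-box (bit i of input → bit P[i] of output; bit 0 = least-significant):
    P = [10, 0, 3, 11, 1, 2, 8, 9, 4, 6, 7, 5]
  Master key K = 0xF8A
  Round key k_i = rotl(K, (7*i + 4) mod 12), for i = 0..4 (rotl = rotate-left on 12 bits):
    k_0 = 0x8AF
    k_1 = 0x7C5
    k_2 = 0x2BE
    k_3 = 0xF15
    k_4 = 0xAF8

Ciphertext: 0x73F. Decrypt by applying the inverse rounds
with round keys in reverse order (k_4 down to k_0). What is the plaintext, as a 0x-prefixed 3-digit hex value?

s_0 = ciphertext = 0x73F
s_1 = InvRound(s_0, k_4) = 0x2A4
s_2 = InvRound(s_1, k_3) = 0x034
s_3 = InvRound(s_2, k_2) = 0x3F3
s_4 = InvRound(s_3, k_1) = 0xFD7
s_5 = InvRound(s_4, k_0) = 0x415

0x415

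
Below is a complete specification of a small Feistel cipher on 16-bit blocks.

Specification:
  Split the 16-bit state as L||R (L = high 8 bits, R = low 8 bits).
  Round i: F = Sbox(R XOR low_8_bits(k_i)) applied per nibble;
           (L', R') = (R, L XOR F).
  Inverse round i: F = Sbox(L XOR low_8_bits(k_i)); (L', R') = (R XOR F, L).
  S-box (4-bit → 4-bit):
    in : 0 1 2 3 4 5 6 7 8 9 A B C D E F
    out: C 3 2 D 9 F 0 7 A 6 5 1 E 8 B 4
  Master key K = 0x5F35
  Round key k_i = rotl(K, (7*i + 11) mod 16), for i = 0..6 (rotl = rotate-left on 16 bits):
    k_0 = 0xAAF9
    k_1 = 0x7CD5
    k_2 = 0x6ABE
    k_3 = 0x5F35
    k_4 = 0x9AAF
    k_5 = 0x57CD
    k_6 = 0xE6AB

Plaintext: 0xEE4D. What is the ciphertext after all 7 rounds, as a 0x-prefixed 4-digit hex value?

s_0 = plaintext = 0xEE4D
s_1 = Round(s_0, k_0) = 0x4DF7
s_2 = Round(s_1, k_1) = 0xF76F
s_3 = Round(s_2, k_2) = 0x6F74
s_4 = Round(s_3, k_3) = 0x74FC
s_5 = Round(s_4, k_4) = 0xFC89
s_6 = Round(s_5, k_5) = 0x8965
s_7 = Round(s_6, k_6) = 0x6562

0x6562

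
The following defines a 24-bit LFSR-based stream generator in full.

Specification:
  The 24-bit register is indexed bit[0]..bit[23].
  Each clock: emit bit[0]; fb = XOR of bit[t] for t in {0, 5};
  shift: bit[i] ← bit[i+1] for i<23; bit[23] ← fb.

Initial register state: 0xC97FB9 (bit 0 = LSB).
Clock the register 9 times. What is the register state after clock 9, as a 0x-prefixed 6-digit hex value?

0x2264BF

reg_0 = 0xC97FB9
clock 1: out=1, reg = 0x64BFDC
clock 2: out=0, reg = 0x325FEE
clock 3: out=0, reg = 0x992FF7
clock 4: out=1, reg = 0x4C97FB
clock 5: out=1, reg = 0x264BFD
clock 6: out=1, reg = 0x1325FE
clock 7: out=0, reg = 0x8992FF
clock 8: out=1, reg = 0x44C97F
clock 9: out=1, reg = 0x2264BF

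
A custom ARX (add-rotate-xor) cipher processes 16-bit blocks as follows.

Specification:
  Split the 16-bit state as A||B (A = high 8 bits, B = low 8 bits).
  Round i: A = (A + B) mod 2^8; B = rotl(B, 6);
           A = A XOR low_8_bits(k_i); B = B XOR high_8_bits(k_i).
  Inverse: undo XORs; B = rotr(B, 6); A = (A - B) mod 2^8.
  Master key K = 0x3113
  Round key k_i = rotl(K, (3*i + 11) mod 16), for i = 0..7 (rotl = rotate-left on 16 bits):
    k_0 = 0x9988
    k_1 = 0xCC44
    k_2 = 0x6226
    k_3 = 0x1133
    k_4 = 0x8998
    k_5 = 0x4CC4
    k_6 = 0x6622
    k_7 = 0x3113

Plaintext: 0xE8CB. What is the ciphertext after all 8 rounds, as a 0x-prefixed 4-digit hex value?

0x5EA2

s_0 = plaintext = 0xE8CB
s_1 = Round(s_0, k_0) = 0x3B6B
s_2 = Round(s_1, k_1) = 0xE216
s_3 = Round(s_2, k_2) = 0xDEE7
s_4 = Round(s_3, k_3) = 0xF6E8
s_5 = Round(s_4, k_4) = 0x46B3
s_6 = Round(s_5, k_5) = 0x3DA0
s_7 = Round(s_6, k_6) = 0xFF4E
s_8 = Round(s_7, k_7) = 0x5EA2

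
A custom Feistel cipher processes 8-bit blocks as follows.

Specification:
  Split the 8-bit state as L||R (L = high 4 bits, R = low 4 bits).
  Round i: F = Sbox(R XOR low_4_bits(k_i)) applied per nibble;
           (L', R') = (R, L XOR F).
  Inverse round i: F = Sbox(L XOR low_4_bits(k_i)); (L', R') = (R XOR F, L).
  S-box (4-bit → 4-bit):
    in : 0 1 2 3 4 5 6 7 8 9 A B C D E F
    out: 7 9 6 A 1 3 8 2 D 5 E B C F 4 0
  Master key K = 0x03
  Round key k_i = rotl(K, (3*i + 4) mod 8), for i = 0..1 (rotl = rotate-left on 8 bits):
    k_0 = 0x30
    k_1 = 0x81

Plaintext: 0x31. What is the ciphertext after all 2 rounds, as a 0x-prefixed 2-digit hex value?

0xAA

s_0 = plaintext = 0x31
s_1 = Round(s_0, k_0) = 0x1A
s_2 = Round(s_1, k_1) = 0xAA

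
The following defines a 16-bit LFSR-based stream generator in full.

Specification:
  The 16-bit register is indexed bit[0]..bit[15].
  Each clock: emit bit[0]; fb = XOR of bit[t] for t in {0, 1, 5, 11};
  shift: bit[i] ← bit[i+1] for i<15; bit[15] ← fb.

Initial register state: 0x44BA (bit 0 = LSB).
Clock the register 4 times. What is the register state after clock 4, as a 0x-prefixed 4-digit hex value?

reg_0 = 0x44BA
clock 1: out=0, reg = 0x225D
clock 2: out=1, reg = 0x912E
clock 3: out=0, reg = 0x4897
clock 4: out=1, reg = 0xA44B

0xA44B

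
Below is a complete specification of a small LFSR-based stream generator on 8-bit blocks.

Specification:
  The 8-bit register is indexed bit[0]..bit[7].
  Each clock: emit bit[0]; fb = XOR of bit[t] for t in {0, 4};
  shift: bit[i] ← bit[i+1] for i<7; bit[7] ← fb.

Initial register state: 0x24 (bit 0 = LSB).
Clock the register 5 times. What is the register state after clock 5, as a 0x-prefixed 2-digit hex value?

0x31

reg_0 = 0x24
clock 1: out=0, reg = 0x12
clock 2: out=0, reg = 0x89
clock 3: out=1, reg = 0xC4
clock 4: out=0, reg = 0x62
clock 5: out=0, reg = 0x31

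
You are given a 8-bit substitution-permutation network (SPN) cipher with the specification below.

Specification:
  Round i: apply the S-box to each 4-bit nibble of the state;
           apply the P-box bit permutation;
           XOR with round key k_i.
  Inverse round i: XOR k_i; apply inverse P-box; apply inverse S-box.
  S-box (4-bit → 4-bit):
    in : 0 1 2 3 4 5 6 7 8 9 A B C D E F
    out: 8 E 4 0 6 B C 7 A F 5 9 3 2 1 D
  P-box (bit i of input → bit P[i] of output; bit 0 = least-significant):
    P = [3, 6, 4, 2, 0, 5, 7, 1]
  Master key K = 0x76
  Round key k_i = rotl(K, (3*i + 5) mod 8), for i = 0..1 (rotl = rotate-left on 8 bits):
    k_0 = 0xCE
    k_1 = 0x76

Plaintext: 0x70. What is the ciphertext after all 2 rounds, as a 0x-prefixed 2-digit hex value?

s_0 = plaintext = 0x70
s_1 = Round(s_0, k_0) = 0x6B
s_2 = Round(s_1, k_1) = 0xF8

0xF8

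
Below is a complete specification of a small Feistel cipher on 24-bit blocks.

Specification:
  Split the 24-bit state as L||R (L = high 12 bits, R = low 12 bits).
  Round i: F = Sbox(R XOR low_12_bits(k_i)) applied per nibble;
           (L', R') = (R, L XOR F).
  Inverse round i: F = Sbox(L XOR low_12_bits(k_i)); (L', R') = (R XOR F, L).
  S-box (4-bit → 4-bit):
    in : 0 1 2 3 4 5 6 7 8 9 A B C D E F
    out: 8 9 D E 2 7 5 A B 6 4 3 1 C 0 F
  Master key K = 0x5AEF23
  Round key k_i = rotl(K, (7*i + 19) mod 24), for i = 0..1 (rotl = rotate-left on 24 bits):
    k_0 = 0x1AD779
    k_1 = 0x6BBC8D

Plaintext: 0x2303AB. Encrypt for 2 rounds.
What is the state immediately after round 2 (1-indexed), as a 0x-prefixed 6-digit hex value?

0x0FD203

s_0 = plaintext = 0x2303AB
s_1 = Round(s_0, k_0) = 0x3AB0FD
s_2 = Round(s_1, k_1) = 0x0FD203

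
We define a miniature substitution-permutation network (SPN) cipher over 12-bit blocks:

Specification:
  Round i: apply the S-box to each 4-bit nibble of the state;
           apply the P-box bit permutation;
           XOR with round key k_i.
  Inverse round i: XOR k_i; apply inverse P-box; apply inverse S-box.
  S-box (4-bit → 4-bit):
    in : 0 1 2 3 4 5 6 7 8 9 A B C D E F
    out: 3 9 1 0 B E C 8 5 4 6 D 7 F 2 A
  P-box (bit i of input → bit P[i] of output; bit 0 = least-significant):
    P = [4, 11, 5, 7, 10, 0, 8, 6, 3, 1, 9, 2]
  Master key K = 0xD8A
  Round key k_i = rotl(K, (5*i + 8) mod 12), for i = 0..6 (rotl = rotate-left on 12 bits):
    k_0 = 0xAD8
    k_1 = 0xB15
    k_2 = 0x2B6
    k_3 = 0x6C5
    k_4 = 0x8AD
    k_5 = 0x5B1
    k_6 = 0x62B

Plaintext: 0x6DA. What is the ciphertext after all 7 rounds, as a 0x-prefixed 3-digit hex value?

s_0 = plaintext = 0x6DA
s_1 = Round(s_0, k_0) = 0x5BD
s_2 = Round(s_1, k_1) = 0x4E3
s_3 = Round(s_2, k_2) = 0x2B9
s_4 = Round(s_3, k_3) = 0x3AD
s_5 = Round(s_4, k_4) = 0x11C
s_6 = Round(s_5, k_5) = 0x9CD
s_7 = Round(s_6, k_6) = 0x99A

0x99A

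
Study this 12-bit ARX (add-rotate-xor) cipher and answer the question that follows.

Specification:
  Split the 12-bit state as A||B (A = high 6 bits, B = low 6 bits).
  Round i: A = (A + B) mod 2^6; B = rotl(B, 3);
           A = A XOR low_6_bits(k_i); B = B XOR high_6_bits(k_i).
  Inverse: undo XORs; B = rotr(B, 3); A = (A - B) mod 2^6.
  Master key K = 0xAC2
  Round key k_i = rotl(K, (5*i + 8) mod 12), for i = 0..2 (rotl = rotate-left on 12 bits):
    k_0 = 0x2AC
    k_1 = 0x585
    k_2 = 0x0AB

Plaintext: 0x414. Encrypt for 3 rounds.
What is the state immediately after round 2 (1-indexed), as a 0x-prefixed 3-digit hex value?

0xD53

s_0 = plaintext = 0x414
s_1 = Round(s_0, k_0) = 0x228
s_2 = Round(s_1, k_1) = 0xD53
s_3 = Round(s_2, k_2) = 0x8D8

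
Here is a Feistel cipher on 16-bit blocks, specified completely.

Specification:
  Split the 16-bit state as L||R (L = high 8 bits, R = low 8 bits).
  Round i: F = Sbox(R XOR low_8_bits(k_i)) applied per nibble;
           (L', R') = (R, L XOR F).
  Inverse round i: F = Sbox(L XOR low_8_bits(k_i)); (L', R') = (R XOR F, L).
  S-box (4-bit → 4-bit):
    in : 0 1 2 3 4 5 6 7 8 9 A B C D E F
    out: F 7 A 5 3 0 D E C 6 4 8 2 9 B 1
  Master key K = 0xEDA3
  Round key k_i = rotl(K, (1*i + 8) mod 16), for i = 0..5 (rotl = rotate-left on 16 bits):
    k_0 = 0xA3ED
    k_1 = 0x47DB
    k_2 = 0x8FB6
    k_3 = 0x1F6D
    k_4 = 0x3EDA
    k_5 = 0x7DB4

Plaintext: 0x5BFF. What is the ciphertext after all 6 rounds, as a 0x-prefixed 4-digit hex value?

0xDF03

s_0 = plaintext = 0x5BFF
s_1 = Round(s_0, k_0) = 0xFF21
s_2 = Round(s_1, k_1) = 0x21EB
s_3 = Round(s_2, k_2) = 0xEB28
s_4 = Round(s_3, k_3) = 0x28DB
s_5 = Round(s_4, k_4) = 0xDBDF
s_6 = Round(s_5, k_5) = 0xDF03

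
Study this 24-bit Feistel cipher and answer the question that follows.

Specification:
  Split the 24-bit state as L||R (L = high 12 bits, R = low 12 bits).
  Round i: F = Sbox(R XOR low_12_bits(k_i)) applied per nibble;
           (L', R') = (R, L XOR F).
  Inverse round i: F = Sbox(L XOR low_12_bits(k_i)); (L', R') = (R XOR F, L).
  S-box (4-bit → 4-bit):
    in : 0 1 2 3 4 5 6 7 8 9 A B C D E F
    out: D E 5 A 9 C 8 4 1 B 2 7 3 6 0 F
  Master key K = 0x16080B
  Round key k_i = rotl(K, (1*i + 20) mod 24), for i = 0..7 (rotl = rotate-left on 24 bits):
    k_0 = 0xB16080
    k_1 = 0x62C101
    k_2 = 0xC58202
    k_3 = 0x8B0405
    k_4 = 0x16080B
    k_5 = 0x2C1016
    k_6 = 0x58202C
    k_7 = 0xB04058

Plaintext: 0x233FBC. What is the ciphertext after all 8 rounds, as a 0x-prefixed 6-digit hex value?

0x78A6F4

s_0 = plaintext = 0x233FBC
s_1 = Round(s_0, k_0) = 0xFBCD90
s_2 = Round(s_1, k_1) = 0xD90C02
s_3 = Round(s_2, k_2) = 0xC02D4D
s_4 = Round(s_3, k_3) = 0xD4D793
s_5 = Round(s_4, k_4) = 0x7932FC
s_6 = Round(s_5, k_5) = 0x2FC291
s_7 = Round(s_6, k_6) = 0x29178A
s_8 = Round(s_7, k_7) = 0x78A6F4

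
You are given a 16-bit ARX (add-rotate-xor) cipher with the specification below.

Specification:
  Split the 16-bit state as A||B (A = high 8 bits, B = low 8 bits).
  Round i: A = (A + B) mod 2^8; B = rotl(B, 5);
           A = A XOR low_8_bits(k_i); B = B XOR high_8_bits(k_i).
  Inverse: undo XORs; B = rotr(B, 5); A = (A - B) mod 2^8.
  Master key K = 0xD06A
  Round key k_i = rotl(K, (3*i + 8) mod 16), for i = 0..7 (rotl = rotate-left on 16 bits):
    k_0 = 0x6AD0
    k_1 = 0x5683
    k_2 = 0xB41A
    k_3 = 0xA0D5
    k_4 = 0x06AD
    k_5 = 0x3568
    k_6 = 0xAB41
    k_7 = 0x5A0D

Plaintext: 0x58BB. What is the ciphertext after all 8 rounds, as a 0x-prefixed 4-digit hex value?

s_0 = plaintext = 0x58BB
s_1 = Round(s_0, k_0) = 0xC31D
s_2 = Round(s_1, k_1) = 0x63F5
s_3 = Round(s_2, k_2) = 0x420A
s_4 = Round(s_3, k_3) = 0x99E1
s_5 = Round(s_4, k_4) = 0xD73A
s_6 = Round(s_5, k_5) = 0x7972
s_7 = Round(s_6, k_6) = 0xAAE5
s_8 = Round(s_7, k_7) = 0x82E6

0x82E6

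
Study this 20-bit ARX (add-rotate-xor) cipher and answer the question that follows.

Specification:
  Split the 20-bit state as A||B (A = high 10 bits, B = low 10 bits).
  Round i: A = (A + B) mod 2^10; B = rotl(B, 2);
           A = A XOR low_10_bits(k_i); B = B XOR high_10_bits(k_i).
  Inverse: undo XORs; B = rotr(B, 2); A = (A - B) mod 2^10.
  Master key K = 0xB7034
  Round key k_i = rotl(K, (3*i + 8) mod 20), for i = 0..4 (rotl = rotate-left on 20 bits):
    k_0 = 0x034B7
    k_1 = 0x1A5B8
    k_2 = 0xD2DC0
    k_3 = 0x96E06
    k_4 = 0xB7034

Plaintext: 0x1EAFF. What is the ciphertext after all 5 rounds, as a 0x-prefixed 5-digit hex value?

0x3DEB5

s_0 = plaintext = 0x1EAFF
s_1 = Round(s_0, k_0) = 0xF3BF3
s_2 = Round(s_1, k_1) = 0x9E7A6
s_3 = Round(s_2, k_2) = 0xF7DD0
s_4 = Round(s_3, k_3) = 0xEA51A
s_5 = Round(s_4, k_4) = 0x3DEB5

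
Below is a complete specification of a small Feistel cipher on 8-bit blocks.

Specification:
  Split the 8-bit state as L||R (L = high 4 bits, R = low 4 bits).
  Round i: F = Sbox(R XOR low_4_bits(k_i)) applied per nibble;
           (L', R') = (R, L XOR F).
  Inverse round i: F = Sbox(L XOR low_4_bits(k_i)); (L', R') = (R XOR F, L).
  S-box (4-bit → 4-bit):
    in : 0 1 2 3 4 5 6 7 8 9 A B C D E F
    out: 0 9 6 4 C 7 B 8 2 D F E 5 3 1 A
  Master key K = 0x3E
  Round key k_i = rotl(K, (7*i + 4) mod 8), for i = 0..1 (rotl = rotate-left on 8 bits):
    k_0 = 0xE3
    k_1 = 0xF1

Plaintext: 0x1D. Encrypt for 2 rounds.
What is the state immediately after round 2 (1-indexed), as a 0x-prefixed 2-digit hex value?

0x04

s_0 = plaintext = 0x1D
s_1 = Round(s_0, k_0) = 0xD0
s_2 = Round(s_1, k_1) = 0x04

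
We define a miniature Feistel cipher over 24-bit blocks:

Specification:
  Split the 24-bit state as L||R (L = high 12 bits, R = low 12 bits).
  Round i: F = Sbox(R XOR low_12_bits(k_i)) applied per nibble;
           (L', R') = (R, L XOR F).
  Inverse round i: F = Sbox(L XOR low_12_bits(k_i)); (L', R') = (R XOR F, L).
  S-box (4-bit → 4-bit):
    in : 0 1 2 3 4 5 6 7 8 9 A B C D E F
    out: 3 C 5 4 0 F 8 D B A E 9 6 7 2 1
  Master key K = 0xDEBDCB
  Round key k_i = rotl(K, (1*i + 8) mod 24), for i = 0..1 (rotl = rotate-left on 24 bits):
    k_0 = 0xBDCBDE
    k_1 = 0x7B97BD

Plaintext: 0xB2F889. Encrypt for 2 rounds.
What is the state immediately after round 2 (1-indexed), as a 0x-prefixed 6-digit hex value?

s_0 = plaintext = 0xB2F889
s_1 = Round(s_0, k_0) = 0x889FD2
s_2 = Round(s_1, k_1) = 0xFD2308

0xFD2308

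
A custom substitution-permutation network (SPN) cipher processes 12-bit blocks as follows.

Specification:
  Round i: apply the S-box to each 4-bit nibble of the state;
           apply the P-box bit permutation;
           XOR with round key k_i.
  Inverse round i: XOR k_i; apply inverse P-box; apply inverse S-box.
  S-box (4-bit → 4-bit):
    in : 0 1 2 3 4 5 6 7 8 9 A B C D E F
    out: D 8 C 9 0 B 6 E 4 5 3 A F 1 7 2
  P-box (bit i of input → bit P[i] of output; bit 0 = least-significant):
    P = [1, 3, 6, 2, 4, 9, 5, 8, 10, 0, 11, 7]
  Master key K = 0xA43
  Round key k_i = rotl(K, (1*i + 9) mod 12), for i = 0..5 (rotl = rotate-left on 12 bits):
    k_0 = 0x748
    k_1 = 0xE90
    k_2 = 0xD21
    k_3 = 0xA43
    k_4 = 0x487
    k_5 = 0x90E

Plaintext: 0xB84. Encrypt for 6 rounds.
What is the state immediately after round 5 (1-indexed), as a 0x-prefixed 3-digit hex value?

0x55C

s_0 = plaintext = 0xB84
s_1 = Round(s_0, k_0) = 0x7E9
s_2 = Round(s_1, k_1) = 0x463
s_3 = Round(s_2, k_2) = 0xF07
s_4 = Round(s_3, k_3) = 0xB3E
s_5 = Round(s_4, k_4) = 0x55C
s_6 = Round(s_5, k_5) = 0xED1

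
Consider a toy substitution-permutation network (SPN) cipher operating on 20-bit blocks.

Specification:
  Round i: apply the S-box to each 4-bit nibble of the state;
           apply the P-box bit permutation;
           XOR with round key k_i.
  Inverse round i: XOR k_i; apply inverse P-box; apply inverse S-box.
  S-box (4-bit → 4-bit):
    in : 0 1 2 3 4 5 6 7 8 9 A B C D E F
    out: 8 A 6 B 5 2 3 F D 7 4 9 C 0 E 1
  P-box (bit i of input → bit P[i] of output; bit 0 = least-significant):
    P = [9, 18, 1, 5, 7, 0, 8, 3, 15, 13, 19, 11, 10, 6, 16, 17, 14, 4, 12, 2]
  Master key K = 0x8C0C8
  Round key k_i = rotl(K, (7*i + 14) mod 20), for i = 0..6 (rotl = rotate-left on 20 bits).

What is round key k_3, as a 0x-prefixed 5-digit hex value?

0x44606

K = 0x8C0C8
k_0 = rotl(K, (7*0+14) mod 20) = rotl(K, 14) = 0x22303
k_1 = rotl(K, (7*1+14) mod 20) = rotl(K, 1) = 0x18191
k_2 = rotl(K, (7*2+14) mod 20) = rotl(K, 8) = 0x0C88C
k_3 = rotl(K, (7*3+14) mod 20) = rotl(K, 15) = 0x44606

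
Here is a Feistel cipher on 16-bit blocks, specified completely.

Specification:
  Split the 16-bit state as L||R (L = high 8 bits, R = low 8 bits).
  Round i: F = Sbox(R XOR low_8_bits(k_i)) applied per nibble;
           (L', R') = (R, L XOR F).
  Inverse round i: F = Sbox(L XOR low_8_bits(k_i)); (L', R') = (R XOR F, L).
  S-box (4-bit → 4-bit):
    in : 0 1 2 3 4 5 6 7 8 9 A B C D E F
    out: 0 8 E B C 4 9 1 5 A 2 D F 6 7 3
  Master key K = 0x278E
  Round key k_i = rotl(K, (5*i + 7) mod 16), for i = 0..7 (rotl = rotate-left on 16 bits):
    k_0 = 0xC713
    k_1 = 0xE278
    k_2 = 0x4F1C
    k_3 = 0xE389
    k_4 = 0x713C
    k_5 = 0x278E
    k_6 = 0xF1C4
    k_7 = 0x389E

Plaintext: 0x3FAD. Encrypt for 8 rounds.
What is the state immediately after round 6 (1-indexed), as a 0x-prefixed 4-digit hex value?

s_0 = plaintext = 0x3FAD
s_1 = Round(s_0, k_0) = 0xADE8
s_2 = Round(s_1, k_1) = 0xE80D
s_3 = Round(s_2, k_2) = 0x0D60
s_4 = Round(s_3, k_3) = 0x6077
s_5 = Round(s_4, k_4) = 0x77AD
s_6 = Round(s_5, k_5) = 0xAD9C
s_7 = Round(s_6, k_6) = 0x9CE8
s_8 = Round(s_7, k_7) = 0xE885

0xAD9C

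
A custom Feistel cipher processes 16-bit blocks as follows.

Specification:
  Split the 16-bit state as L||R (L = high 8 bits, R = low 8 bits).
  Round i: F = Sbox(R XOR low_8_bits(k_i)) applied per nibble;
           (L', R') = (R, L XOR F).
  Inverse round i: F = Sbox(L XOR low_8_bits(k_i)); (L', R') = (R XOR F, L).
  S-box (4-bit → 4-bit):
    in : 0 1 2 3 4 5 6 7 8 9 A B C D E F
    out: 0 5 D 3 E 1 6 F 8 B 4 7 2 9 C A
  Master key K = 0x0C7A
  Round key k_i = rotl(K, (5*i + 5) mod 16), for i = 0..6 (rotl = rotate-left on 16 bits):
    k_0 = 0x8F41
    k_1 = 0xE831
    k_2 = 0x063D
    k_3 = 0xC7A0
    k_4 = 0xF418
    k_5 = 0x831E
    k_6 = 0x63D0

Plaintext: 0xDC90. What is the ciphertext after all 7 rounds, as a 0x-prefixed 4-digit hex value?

0x5C42

s_0 = plaintext = 0xDC90
s_1 = Round(s_0, k_0) = 0x9049
s_2 = Round(s_1, k_1) = 0x4968
s_3 = Round(s_2, k_2) = 0x6858
s_4 = Round(s_3, k_3) = 0x58C0
s_5 = Round(s_4, k_4) = 0xC0C0
s_6 = Round(s_5, k_5) = 0xC05C
s_7 = Round(s_6, k_6) = 0x5C42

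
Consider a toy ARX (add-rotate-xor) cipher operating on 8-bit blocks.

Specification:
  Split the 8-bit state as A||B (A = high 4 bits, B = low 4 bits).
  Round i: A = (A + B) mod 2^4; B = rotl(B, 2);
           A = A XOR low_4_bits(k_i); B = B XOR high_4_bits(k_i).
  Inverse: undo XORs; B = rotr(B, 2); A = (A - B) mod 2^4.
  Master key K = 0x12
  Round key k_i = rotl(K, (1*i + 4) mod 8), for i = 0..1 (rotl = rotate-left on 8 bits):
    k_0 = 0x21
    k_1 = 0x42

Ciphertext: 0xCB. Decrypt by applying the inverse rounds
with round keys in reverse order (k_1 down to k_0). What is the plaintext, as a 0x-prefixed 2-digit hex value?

s_0 = ciphertext = 0xCB
s_1 = InvRound(s_0, k_1) = 0xFF
s_2 = InvRound(s_1, k_0) = 0x77

0x77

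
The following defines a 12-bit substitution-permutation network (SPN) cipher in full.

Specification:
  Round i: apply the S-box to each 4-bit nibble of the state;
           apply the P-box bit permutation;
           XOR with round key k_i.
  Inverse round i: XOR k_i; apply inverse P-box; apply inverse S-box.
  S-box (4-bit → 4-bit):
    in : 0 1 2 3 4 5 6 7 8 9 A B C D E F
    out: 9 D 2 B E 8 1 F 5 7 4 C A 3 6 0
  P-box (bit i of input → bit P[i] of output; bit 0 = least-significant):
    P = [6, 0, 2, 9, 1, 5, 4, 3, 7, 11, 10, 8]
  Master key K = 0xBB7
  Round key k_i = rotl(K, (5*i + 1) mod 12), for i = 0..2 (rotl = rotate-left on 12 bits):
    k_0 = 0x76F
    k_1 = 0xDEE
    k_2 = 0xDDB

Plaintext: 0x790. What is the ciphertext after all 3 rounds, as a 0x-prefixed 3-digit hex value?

0x100

s_0 = plaintext = 0x790
s_1 = Round(s_0, k_0) = 0x89D
s_2 = Round(s_1, k_1) = 0x91D
s_3 = Round(s_2, k_2) = 0x100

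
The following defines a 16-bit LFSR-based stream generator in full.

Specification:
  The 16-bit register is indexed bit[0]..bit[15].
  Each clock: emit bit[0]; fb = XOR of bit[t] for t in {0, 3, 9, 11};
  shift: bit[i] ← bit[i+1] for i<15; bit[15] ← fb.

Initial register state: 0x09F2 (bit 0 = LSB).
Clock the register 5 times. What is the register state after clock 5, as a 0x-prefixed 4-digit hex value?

reg_0 = 0x09F2
clock 1: out=0, reg = 0x84F9
clock 2: out=1, reg = 0x427C
clock 3: out=0, reg = 0x213E
clock 4: out=0, reg = 0x909F
clock 5: out=1, reg = 0x484F

0x484F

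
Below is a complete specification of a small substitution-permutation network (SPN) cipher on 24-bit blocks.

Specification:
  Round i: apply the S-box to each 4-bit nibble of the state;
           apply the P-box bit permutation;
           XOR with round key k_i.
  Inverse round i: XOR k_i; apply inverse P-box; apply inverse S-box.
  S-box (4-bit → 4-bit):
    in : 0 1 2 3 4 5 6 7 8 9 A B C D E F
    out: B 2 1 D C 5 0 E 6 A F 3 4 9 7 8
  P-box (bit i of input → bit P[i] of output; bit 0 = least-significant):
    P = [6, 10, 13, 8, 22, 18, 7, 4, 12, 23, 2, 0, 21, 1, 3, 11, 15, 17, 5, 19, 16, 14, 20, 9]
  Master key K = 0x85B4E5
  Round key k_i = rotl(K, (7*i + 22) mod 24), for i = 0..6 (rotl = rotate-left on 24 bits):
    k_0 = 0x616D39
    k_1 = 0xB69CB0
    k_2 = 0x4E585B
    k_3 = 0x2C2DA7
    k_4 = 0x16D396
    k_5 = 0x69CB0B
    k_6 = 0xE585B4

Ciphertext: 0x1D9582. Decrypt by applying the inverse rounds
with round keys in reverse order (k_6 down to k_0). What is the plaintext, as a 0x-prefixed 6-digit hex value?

s_0 = ciphertext = 0x1D9582
s_1 = InvRound(s_0, k_6) = 0xC4BED6
s_2 = InvRound(s_1, k_5) = 0xBF5A7A
s_3 = InvRound(s_2, k_4) = 0x2338CD
s_4 = InvRound(s_3, k_3) = 0x278210
s_5 = InvRound(s_4, k_2) = 0x0DAD22
s_6 = InvRound(s_5, k_1) = 0x59BB44
s_7 = InvRound(s_6, k_0) = 0x7353FB

0x7353FB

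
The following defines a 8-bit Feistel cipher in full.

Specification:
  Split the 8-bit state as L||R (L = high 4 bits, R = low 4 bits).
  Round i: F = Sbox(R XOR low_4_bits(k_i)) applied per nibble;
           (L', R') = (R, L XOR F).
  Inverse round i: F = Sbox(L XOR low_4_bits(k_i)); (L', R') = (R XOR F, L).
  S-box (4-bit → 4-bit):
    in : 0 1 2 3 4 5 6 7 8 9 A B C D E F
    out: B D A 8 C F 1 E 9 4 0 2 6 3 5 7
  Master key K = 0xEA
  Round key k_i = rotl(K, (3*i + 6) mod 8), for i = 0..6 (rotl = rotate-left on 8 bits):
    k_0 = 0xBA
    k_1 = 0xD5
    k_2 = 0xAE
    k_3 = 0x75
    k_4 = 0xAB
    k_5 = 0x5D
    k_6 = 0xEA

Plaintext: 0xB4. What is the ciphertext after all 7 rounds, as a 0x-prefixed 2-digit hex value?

s_0 = plaintext = 0xB4
s_1 = Round(s_0, k_0) = 0x4E
s_2 = Round(s_1, k_1) = 0xE6
s_3 = Round(s_2, k_2) = 0x67
s_4 = Round(s_3, k_3) = 0x7C
s_5 = Round(s_4, k_4) = 0xC9
s_6 = Round(s_5, k_5) = 0x90
s_7 = Round(s_6, k_6) = 0x09

0x09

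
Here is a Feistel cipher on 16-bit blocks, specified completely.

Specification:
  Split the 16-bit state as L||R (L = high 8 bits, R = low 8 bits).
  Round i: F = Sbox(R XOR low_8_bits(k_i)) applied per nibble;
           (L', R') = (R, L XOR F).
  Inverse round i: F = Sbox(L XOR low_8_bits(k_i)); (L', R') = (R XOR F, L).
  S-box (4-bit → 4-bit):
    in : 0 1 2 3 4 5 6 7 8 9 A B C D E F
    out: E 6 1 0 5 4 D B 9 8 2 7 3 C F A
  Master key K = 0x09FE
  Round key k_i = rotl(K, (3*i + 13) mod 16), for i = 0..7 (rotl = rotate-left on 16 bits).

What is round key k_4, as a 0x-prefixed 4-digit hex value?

0xFC13

K = 0x09FE
k_0 = rotl(K, (3*0+13) mod 16) = rotl(K, 13) = 0xC13F
k_1 = rotl(K, (3*1+13) mod 16) = rotl(K, 0) = 0x09FE
k_2 = rotl(K, (3*2+13) mod 16) = rotl(K, 3) = 0x4FF0
k_3 = rotl(K, (3*3+13) mod 16) = rotl(K, 6) = 0x7F82
k_4 = rotl(K, (3*4+13) mod 16) = rotl(K, 9) = 0xFC13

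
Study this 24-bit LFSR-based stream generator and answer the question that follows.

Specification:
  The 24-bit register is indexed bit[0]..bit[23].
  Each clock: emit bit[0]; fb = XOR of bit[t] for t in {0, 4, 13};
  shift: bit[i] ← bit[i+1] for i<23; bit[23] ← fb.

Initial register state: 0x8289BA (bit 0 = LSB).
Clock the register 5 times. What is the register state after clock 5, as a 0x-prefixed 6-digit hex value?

reg_0 = 0x8289BA
clock 1: out=0, reg = 0xC144DD
clock 2: out=1, reg = 0x60A26E
clock 3: out=0, reg = 0xB05137
clock 4: out=1, reg = 0x58289B
clock 5: out=1, reg = 0xAC144D

0xAC144D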